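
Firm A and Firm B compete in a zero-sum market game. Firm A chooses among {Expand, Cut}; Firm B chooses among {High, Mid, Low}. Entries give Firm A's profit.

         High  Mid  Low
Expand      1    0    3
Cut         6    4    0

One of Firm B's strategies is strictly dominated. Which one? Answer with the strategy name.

Mid holds Firm A's payoff strictly below High in every row: 0 < 1, 4 < 6.
So High is strictly dominated for Firm B.

High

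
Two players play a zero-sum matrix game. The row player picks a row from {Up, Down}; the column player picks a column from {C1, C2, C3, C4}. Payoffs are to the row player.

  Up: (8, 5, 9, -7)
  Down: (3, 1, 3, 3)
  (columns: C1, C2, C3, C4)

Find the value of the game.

Row minima: Up → -7, Down → 1; maximin = 1.
Column maxima: C1 → 8, C2 → 5, C3 → 9, C4 → 3; minimax = 3.
1 ≠ 3, so there is no saddle point; optimal play is mixed.
C1 is strictly dominated by C2 (it gives the row player strictly more in every row), so the column player never plays it.
C3 is strictly dominated by C2 (it gives the row player strictly more in every row), so the column player never plays it.
On the remaining 2×2 (Up, Down vs C2, C4):
Let the row player play Up with probability p. Expected payoff against C2: 5p + 1(1−p) = 4p + 1; against C4: (-7)p + 3(1−p) = −10p + 3.
Setting these equal: 4p + 1 = −10p + 3 ⇒ 14p = 2 ⇒ p = 1/7, and the value is (4)·(1/7) + 1 = 11/7.
For the column player: with q = P(C2), equating Up's and Down's payoffs gives 12q − 7 = −2q + 3 ⇒ q = 5/7.

11/7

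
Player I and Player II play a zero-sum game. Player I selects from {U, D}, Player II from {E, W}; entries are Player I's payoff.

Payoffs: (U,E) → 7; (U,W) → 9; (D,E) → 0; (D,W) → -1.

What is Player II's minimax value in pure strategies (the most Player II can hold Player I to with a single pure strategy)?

Column maxima: E → 7, W → 9.
The smallest of these is 7.

7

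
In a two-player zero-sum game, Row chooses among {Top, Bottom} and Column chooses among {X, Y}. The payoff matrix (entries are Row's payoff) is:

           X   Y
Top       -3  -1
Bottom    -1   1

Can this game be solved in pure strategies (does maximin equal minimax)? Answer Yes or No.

Yes

Row minima: Top → -3, Bottom → -1; maximin = -1.
Column maxima: X → -1, Y → 1; minimax = -1.
maximin = minimax = -1, so a saddle point exists.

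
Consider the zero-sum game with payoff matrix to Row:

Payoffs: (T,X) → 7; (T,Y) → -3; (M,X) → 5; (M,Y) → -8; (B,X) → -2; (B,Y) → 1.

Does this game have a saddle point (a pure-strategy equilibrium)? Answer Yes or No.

Row minima: T → -3, M → -8, B → -2; maximin = -2.
Column maxima: X → 7, Y → 1; minimax = 1.
-2 ≠ 1, so no pure-strategy equilibrium exists.

No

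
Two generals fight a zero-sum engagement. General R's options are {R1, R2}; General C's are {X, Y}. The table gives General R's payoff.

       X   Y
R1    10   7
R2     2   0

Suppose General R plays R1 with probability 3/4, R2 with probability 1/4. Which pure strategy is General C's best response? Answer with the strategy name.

If General C plays X, General R's expected payoff is (3/4)·10 + (1/4)·2 = 8.
If General C plays Y, General R's expected payoff is (3/4)·7 + (1/4)·0 = 21/4.
General C minimizes General R's payoff; the smallest is 21/4, so the best response is Y.

Y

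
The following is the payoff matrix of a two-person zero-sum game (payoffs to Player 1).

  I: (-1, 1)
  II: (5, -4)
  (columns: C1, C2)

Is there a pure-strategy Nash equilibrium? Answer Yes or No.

No

Row minima: I → -1, II → -4; maximin = -1.
Column maxima: C1 → 5, C2 → 1; minimax = 1.
-1 ≠ 1, so no pure-strategy equilibrium exists.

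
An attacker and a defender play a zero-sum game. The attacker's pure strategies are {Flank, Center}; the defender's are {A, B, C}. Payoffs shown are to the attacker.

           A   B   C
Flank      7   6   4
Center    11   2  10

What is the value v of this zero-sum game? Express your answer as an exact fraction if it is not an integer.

26/5

Row minima: Flank → 4, Center → 2; maximin = 4.
Column maxima: A → 11, B → 6, C → 10; minimax = 6.
4 ≠ 6, so there is no saddle point; optimal play is mixed.
A is strictly dominated by B (it gives the attacker strictly more in every row), so the defender never plays it.
On the remaining 2×2 (Flank, Center vs B, C):
Let the attacker play Flank with probability p. Expected payoff against B: 6p + 2(1−p) = 4p + 2; against C: 4p + 10(1−p) = −6p + 10.
Setting these equal: 4p + 2 = −6p + 10 ⇒ 10p = 8 ⇒ p = 4/5, and the value is (4)·(4/5) + 2 = 26/5.
For the defender: with q = P(B), equating Flank's and Center's payoffs gives 2q + 4 = −8q + 10 ⇒ q = 3/5.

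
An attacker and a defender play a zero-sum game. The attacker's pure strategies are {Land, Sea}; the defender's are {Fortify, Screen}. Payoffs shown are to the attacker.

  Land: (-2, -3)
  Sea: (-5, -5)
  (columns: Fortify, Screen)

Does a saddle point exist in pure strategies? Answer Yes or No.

Yes

Row minima: Land → -3, Sea → -5; maximin = -3.
Column maxima: Fortify → -2, Screen → -3; minimax = -3.
maximin = minimax = -3, so a saddle point exists.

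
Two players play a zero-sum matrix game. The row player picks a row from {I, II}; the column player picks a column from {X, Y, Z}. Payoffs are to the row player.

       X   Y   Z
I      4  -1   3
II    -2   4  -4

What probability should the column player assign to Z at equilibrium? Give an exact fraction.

Row minima: I → -1, II → -4; maximin = -1.
Column maxima: X → 4, Y → 4, Z → 3; minimax = 3.
-1 ≠ 3, so there is no saddle point; optimal play is mixed.
X is strictly dominated by Z (it gives the row player strictly more in every row), so the column player never plays it.
On the remaining 2×2 (I, II vs Y, Z):
Let the row player play I with probability p. Expected payoff against Y: (-1)p + 4(1−p) = −5p + 4; against Z: 3p + (-4)(1−p) = 7p − 4.
Setting these equal: −5p + 4 = 7p − 4 ⇒ −12p = -8 ⇒ p = 2/3, and the value is (-5)·(2/3) + 4 = 2/3.
For the column player: with q = P(Y), equating I's and II's payoffs gives −4q + 3 = 8q − 4 ⇒ q = 7/12.

5/12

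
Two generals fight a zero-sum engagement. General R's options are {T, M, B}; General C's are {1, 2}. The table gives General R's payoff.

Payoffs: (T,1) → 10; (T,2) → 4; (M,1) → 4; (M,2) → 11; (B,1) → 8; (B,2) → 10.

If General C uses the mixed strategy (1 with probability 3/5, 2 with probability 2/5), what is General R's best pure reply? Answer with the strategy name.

Expected payoff of T: (3/5)·10 + (2/5)·4 = 38/5.
Expected payoff of M: (3/5)·4 + (2/5)·11 = 34/5.
Expected payoff of B: (3/5)·8 + (2/5)·10 = 44/5.
The largest is 44/5, so General R's best response is B.

B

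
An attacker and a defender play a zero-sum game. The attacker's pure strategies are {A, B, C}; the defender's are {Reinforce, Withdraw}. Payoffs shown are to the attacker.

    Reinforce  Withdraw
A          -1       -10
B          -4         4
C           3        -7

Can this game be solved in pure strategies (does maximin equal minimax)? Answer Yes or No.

No

Row minima: A → -10, B → -4, C → -7; maximin = -4.
Column maxima: Reinforce → 3, Withdraw → 4; minimax = 3.
-4 ≠ 3, so no pure-strategy equilibrium exists.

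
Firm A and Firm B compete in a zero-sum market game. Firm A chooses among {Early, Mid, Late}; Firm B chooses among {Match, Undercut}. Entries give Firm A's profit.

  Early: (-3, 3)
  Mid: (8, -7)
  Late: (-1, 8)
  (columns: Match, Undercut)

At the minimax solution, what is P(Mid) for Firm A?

Row minima: Early → -3, Mid → -7, Late → -1; maximin = -1.
Column maxima: Match → 8, Undercut → 8; minimax = 8.
-1 ≠ 8, so there is no saddle point; optimal play is mixed.
Early is strictly dominated by Late, so Firm A never plays it.
On the remaining 2×2 (Mid, Late vs Match, Undercut):
Let Firm A play Mid with probability p. Expected payoff against Match: 8p + (-1)(1−p) = 9p − 1; against Undercut: (-7)p + 8(1−p) = −15p + 8.
Setting these equal: 9p − 1 = −15p + 8 ⇒ 24p = 9 ⇒ p = 3/8, and the value is (9)·(3/8) − 1 = 19/8.
For Firm B: with q = P(Match), equating Mid's and Late's payoffs gives 15q − 7 = −9q + 8 ⇒ q = 5/8.

3/8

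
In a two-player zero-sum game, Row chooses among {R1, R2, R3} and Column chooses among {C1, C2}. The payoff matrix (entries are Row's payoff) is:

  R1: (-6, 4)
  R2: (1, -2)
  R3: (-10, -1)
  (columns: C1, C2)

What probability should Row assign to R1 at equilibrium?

3/13

Row minima: R1 → -6, R2 → -2, R3 → -10; maximin = -2.
Column maxima: C1 → 1, C2 → 4; minimax = 1.
-2 ≠ 1, so there is no saddle point; optimal play is mixed.
R3 is strictly dominated by R1, so Row never plays it.
On the remaining 2×2 (R1, R2 vs C1, C2):
Let Row play R1 with probability p. Expected payoff against C1: (-6)p + 1(1−p) = −7p + 1; against C2: 4p + (-2)(1−p) = 6p − 2.
Setting these equal: −7p + 1 = 6p − 2 ⇒ −13p = -3 ⇒ p = 3/13, and the value is (-7)·(3/13) + 1 = -8/13.
For Column: with q = P(C1), equating R1's and R2's payoffs gives −10q + 4 = 3q − 2 ⇒ q = 6/13.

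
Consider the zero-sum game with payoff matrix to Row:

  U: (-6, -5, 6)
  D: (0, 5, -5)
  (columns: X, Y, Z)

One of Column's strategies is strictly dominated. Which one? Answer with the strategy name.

Y

X holds Row's payoff strictly below Y in every row: -6 < -5, 0 < 5.
So Y is strictly dominated for Column.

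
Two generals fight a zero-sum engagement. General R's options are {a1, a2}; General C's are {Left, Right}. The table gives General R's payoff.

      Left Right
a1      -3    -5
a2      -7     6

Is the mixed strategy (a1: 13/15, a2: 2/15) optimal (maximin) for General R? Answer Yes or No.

Yes

Against Left this mix gives (13/15)·(-3) + (2/15)·(-7) = -53/15.
Against Right this mix gives (13/15)·(-5) + (2/15)·6 = -53/15.
All of General C's active replies (Left, Right) yield -53/15, and no column does worse for General R. The mix makes General C indifferent and guarantees -53/15, so it is optimal.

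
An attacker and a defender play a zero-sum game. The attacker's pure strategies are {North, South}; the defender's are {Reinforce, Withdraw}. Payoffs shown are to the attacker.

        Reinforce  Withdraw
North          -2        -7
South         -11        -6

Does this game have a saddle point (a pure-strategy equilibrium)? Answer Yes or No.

No

Row minima: North → -7, South → -11; maximin = -7.
Column maxima: Reinforce → -2, Withdraw → -6; minimax = -6.
-7 ≠ -6, so no pure-strategy equilibrium exists.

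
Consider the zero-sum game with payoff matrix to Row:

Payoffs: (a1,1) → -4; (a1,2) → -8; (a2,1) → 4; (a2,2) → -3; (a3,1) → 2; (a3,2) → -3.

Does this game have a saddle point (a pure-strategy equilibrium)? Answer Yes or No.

Yes

Row minima: a1 → -8, a2 → -3, a3 → -3; maximin = -3.
Column maxima: 1 → 4, 2 → -3; minimax = -3.
maximin = minimax = -3, so a saddle point exists.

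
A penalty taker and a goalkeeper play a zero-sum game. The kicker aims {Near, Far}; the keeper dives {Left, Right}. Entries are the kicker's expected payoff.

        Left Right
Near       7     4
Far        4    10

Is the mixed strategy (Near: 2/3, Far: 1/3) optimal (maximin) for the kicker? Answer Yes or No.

Yes

Against Left this mix gives (2/3)·7 + (1/3)·4 = 6.
Against Right this mix gives (2/3)·4 + (1/3)·10 = 6.
All of the keeper's active replies (Left, Right) yield 6, and no column does worse for the kicker. The mix makes the keeper indifferent and guarantees 6, so it is optimal.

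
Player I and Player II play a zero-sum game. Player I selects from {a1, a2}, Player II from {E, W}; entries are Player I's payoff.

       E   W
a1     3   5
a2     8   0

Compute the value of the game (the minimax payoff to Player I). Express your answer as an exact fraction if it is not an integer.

Row minima: a1 → 3, a2 → 0; maximin = 3.
Column maxima: E → 8, W → 5; minimax = 5.
3 ≠ 5, so there is no saddle point; optimal play is mixed.
Let Player I play a1 with probability p. Expected payoff against E: 3p + 8(1−p) = −5p + 8; against W: 5p + 0(1−p) = 5p.
Setting these equal: −5p + 8 = 5p ⇒ −10p = -8 ⇒ p = 4/5, and the value is (-5)·(4/5) + 8 = 4.
For Player II: with q = P(E), equating a1's and a2's payoffs gives −2q + 5 = 8q ⇒ q = 1/2.

4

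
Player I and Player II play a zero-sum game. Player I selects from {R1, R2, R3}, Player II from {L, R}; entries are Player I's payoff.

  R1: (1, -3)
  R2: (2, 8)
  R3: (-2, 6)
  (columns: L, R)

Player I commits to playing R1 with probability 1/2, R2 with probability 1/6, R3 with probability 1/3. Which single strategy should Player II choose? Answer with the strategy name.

If Player II plays L, Player I's expected payoff is (1/2)·1 + (1/6)·2 + (1/3)·(-2) = 1/6.
If Player II plays R, Player I's expected payoff is (1/2)·(-3) + (1/6)·8 + (1/3)·6 = 11/6.
Player II minimizes Player I's payoff; the smallest is 1/6, so the best response is L.

L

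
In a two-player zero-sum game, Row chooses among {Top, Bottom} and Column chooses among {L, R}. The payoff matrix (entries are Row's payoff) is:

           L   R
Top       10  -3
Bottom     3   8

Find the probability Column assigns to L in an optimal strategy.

11/18

Row minima: Top → -3, Bottom → 3; maximin = 3.
Column maxima: L → 10, R → 8; minimax = 8.
3 ≠ 8, so there is no saddle point; optimal play is mixed.
Let Row play Top with probability p. Expected payoff against L: 10p + 3(1−p) = 7p + 3; against R: (-3)p + 8(1−p) = −11p + 8.
Setting these equal: 7p + 3 = −11p + 8 ⇒ 18p = 5 ⇒ p = 5/18, and the value is (7)·(5/18) + 3 = 89/18.
For Column: with q = P(L), equating Top's and Bottom's payoffs gives 13q − 3 = −5q + 8 ⇒ q = 11/18.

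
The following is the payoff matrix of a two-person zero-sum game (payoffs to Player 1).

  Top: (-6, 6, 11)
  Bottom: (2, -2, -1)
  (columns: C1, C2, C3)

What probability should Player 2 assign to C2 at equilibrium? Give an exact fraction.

Row minima: Top → -6, Bottom → -2; maximin = -2.
Column maxima: C1 → 2, C2 → 6, C3 → 11; minimax = 2.
-2 ≠ 2, so there is no saddle point; optimal play is mixed.
C3 is strictly dominated by C2 (it gives Player 1 strictly more in every row), so Player 2 never plays it.
On the remaining 2×2 (Top, Bottom vs C1, C2):
Let Player 1 play Top with probability p. Expected payoff against C1: (-6)p + 2(1−p) = −8p + 2; against C2: 6p + (-2)(1−p) = 8p − 2.
Setting these equal: −8p + 2 = 8p − 2 ⇒ −16p = -4 ⇒ p = 1/4, and the value is (-8)·(1/4) + 2 = 0.
For Player 2: with q = P(C1), equating Top's and Bottom's payoffs gives −12q + 6 = 4q − 2 ⇒ q = 1/2.

1/2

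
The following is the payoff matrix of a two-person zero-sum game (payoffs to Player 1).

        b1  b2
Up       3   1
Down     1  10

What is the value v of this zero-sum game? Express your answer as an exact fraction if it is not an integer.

Row minima: Up → 1, Down → 1; maximin = 1.
Column maxima: b1 → 3, b2 → 10; minimax = 3.
1 ≠ 3, so there is no saddle point; optimal play is mixed.
Let Player 1 play Up with probability p. Expected payoff against b1: 3p + 1(1−p) = 2p + 1; against b2: 1p + 10(1−p) = −9p + 10.
Setting these equal: 2p + 1 = −9p + 10 ⇒ 11p = 9 ⇒ p = 9/11, and the value is (2)·(9/11) + 1 = 29/11.
For Player 2: with q = P(b1), equating Up's and Down's payoffs gives 2q + 1 = −9q + 10 ⇒ q = 9/11.

29/11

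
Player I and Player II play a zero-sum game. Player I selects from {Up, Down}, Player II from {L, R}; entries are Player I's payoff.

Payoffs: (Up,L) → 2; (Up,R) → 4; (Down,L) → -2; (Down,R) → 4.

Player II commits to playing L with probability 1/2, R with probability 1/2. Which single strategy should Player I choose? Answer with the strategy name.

Expected payoff of Up: (1/2)·2 + (1/2)·4 = 3.
Expected payoff of Down: (1/2)·(-2) + (1/2)·4 = 1.
The largest is 3, so Player I's best response is Up.

Up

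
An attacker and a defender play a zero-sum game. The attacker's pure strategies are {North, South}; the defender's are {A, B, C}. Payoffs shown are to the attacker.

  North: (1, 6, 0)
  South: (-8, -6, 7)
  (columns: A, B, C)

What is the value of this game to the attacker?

7/16

Row minima: North → 0, South → -8; maximin = 0.
Column maxima: A → 1, B → 6, C → 7; minimax = 1.
0 ≠ 1, so there is no saddle point; optimal play is mixed.
B is strictly dominated by A (it gives the attacker strictly more in every row), so the defender never plays it.
On the remaining 2×2 (North, South vs A, C):
Let the attacker play North with probability p. Expected payoff against A: 1p + (-8)(1−p) = 9p − 8; against C: 0p + 7(1−p) = −7p + 7.
Setting these equal: 9p − 8 = −7p + 7 ⇒ 16p = 15 ⇒ p = 15/16, and the value is (9)·(15/16) − 8 = 7/16.
For the defender: with q = P(A), equating North's and South's payoffs gives q = −15q + 7 ⇒ q = 7/16.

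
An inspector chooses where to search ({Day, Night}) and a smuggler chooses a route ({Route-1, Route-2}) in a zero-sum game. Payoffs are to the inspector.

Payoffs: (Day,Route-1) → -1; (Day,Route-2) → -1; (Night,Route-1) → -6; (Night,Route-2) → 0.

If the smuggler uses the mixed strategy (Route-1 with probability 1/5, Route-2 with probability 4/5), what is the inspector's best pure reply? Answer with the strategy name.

Day

Expected payoff of Day: (1/5)·(-1) + (4/5)·(-1) = -1.
Expected payoff of Night: (1/5)·(-6) + (4/5)·0 = -6/5.
The largest is -1, so the inspector's best response is Day.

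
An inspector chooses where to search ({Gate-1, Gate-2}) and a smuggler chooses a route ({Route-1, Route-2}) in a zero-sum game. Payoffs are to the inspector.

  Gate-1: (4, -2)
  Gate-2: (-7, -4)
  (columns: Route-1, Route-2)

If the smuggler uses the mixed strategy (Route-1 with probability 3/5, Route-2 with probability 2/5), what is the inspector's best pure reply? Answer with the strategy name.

Gate-1

Expected payoff of Gate-1: (3/5)·4 + (2/5)·(-2) = 8/5.
Expected payoff of Gate-2: (3/5)·(-7) + (2/5)·(-4) = -29/5.
The largest is 8/5, so the inspector's best response is Gate-1.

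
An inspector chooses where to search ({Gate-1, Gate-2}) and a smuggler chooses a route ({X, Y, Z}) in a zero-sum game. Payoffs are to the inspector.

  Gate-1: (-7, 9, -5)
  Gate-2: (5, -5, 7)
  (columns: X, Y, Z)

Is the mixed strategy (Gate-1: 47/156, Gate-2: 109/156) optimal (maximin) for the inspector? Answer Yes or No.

Against X this mix gives (47/156)·(-7) + (109/156)·5 = 18/13.
Against Y this mix gives (47/156)·9 + (109/156)·(-5) = -61/78.
Against Z this mix gives (47/156)·(-5) + (109/156)·7 = 44/13.
The smuggler will play Y, holding the inspector to -61/78. Shifting weight toward the row that does better against Y would raise this floor (the equalizing mix achieves 5/13 against both Y and X), so the proposed strategy is not optimal.

No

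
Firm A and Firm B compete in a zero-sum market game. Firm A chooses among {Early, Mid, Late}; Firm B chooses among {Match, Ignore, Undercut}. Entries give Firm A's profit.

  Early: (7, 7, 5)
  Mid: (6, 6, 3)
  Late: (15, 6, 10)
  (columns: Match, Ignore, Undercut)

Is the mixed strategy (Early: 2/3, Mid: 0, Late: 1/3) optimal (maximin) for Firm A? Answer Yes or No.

Yes

Against Match this mix gives (2/3)·7 + (1/3)·15 = 29/3.
Against Ignore this mix gives (2/3)·7 + (1/3)·6 = 20/3.
Against Undercut this mix gives (2/3)·5 + (1/3)·10 = 20/3.
All of Firm B's active replies (Ignore, Undercut) yield 20/3, and no column does worse for Firm A. The mix makes Firm B indifferent and guarantees 20/3, so it is optimal.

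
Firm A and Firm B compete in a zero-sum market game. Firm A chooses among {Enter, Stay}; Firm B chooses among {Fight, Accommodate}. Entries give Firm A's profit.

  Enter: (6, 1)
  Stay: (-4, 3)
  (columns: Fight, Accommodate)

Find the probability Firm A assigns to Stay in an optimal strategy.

5/12

Row minima: Enter → 1, Stay → -4; maximin = 1.
Column maxima: Fight → 6, Accommodate → 3; minimax = 3.
1 ≠ 3, so there is no saddle point; optimal play is mixed.
Let Firm A play Enter with probability p. Expected payoff against Fight: 6p + (-4)(1−p) = 10p − 4; against Accommodate: 1p + 3(1−p) = −2p + 3.
Setting these equal: 10p − 4 = −2p + 3 ⇒ 12p = 7 ⇒ p = 7/12, and the value is (10)·(7/12) − 4 = 11/6.
For Firm B: with q = P(Fight), equating Enter's and Stay's payoffs gives 5q + 1 = −7q + 3 ⇒ q = 1/6.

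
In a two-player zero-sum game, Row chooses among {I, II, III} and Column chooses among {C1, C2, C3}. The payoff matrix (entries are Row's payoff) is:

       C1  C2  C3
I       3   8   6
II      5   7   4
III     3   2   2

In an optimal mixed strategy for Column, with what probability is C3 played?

Row minima: I → 3, II → 4, III → 2; maximin = 4.
Column maxima: C1 → 5, C2 → 8, C3 → 6; minimax = 5.
4 ≠ 5, so there is no saddle point; optimal play is mixed.
III is strictly dominated by II, so Row never plays it.
With III eliminated, C2 is strictly dominated by C1 (it gives Row strictly more in every remaining row), so Column never plays it.
On the remaining 2×2 (I, II vs C1, C3):
Let Row play I with probability p. Expected payoff against C1: 3p + 5(1−p) = −2p + 5; against C3: 6p + 4(1−p) = 2p + 4.
Setting these equal: −2p + 5 = 2p + 4 ⇒ −4p = -1 ⇒ p = 1/4, and the value is (-2)·(1/4) + 5 = 9/2.
For Column: with q = P(C1), equating I's and II's payoffs gives −3q + 6 = q + 4 ⇒ q = 1/2.

1/2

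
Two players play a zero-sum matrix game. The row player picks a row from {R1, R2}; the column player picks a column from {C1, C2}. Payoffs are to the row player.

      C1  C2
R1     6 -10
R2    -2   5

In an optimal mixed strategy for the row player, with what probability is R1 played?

Row minima: R1 → -10, R2 → -2; maximin = -2.
Column maxima: C1 → 6, C2 → 5; minimax = 5.
-2 ≠ 5, so there is no saddle point; optimal play is mixed.
Let the row player play R1 with probability p. Expected payoff against C1: 6p + (-2)(1−p) = 8p − 2; against C2: (-10)p + 5(1−p) = −15p + 5.
Setting these equal: 8p − 2 = −15p + 5 ⇒ 23p = 7 ⇒ p = 7/23, and the value is (8)·(7/23) − 2 = 10/23.
For the column player: with q = P(C1), equating R1's and R2's payoffs gives 16q − 10 = −7q + 5 ⇒ q = 15/23.

7/23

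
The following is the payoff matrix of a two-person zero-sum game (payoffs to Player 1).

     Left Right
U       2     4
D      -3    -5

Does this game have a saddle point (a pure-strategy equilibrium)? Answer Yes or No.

Yes

Row minima: U → 2, D → -5; maximin = 2.
Column maxima: Left → 2, Right → 4; minimax = 2.
maximin = minimax = 2, so a saddle point exists.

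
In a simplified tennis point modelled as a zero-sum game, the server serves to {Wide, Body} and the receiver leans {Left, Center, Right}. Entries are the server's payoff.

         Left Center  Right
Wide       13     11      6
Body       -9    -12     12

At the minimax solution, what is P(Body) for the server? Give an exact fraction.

5/29

Row minima: Wide → 6, Body → -12; maximin = 6.
Column maxima: Left → 13, Center → 11, Right → 12; minimax = 11.
6 ≠ 11, so there is no saddle point; optimal play is mixed.
Left is strictly dominated by Center (it gives the server strictly more in every row), so the receiver never plays it.
On the remaining 2×2 (Wide, Body vs Center, Right):
Let the server play Wide with probability p. Expected payoff against Center: 11p + (-12)(1−p) = 23p − 12; against Right: 6p + 12(1−p) = −6p + 12.
Setting these equal: 23p − 12 = −6p + 12 ⇒ 29p = 24 ⇒ p = 24/29, and the value is (23)·(24/29) − 12 = 204/29.
For the receiver: with q = P(Center), equating Wide's and Body's payoffs gives 5q + 6 = −24q + 12 ⇒ q = 6/29.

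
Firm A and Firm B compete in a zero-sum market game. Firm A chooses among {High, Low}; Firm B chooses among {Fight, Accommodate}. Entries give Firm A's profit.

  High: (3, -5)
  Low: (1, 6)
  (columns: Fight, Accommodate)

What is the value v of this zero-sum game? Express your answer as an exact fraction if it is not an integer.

Row minima: High → -5, Low → 1; maximin = 1.
Column maxima: Fight → 3, Accommodate → 6; minimax = 3.
1 ≠ 3, so there is no saddle point; optimal play is mixed.
Let Firm A play High with probability p. Expected payoff against Fight: 3p + 1(1−p) = 2p + 1; against Accommodate: (-5)p + 6(1−p) = −11p + 6.
Setting these equal: 2p + 1 = −11p + 6 ⇒ 13p = 5 ⇒ p = 5/13, and the value is (2)·(5/13) + 1 = 23/13.
For Firm B: with q = P(Fight), equating High's and Low's payoffs gives 8q − 5 = −5q + 6 ⇒ q = 11/13.

23/13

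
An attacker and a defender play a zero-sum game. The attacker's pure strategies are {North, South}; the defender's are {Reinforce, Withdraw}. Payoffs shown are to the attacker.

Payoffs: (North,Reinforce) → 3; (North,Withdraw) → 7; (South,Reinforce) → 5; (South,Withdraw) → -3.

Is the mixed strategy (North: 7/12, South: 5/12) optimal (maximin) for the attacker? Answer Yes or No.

Against Reinforce this mix gives (7/12)·3 + (5/12)·5 = 23/6.
Against Withdraw this mix gives (7/12)·7 + (5/12)·(-3) = 17/6.
The defender will play Withdraw, holding the attacker to 17/6. Shifting weight toward the row that does better against Withdraw would raise this floor (the equalizing mix achieves 11/3 against both Withdraw and Reinforce), so the proposed strategy is not optimal.

No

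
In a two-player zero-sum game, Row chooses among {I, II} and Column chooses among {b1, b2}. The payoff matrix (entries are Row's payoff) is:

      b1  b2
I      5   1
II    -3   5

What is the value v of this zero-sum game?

7/3

Row minima: I → 1, II → -3; maximin = 1.
Column maxima: b1 → 5, b2 → 5; minimax = 5.
1 ≠ 5, so there is no saddle point; optimal play is mixed.
Let Row play I with probability p. Expected payoff against b1: 5p + (-3)(1−p) = 8p − 3; against b2: 1p + 5(1−p) = −4p + 5.
Setting these equal: 8p − 3 = −4p + 5 ⇒ 12p = 8 ⇒ p = 2/3, and the value is (8)·(2/3) − 3 = 7/3.
For Column: with q = P(b1), equating I's and II's payoffs gives 4q + 1 = −8q + 5 ⇒ q = 1/3.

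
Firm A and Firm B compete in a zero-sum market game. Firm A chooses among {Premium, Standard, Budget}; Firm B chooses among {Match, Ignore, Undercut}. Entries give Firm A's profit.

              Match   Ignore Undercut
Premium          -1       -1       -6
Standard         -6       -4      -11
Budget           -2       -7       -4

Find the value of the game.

Row minima: Premium → -6, Standard → -11, Budget → -7; maximin = -6.
Column maxima: Match → -1, Ignore → -1, Undercut → -4; minimax = -4.
-6 ≠ -4, so there is no saddle point; optimal play is mixed.
Standard is strictly dominated by Premium, so Firm A never plays it.
Match is strictly dominated by Undercut (it gives Firm A strictly more in every row), so Firm B never plays it.
On the remaining 2×2 (Premium, Budget vs Ignore, Undercut):
Let Firm A play Premium with probability p. Expected payoff against Ignore: (-1)p + (-7)(1−p) = 6p − 7; against Undercut: (-6)p + (-4)(1−p) = −2p − 4.
Setting these equal: 6p − 7 = −2p − 4 ⇒ 8p = 3 ⇒ p = 3/8, and the value is (6)·(3/8) − 7 = -19/4.
For Firm B: with q = P(Ignore), equating Premium's and Budget's payoffs gives 5q − 6 = −3q − 4 ⇒ q = 1/4.

-19/4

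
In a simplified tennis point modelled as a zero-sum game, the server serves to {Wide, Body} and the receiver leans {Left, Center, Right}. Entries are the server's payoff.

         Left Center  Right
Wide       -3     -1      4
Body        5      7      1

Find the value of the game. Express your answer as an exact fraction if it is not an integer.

Row minima: Wide → -3, Body → 1; maximin = 1.
Column maxima: Left → 5, Center → 7, Right → 4; minimax = 4.
1 ≠ 4, so there is no saddle point; optimal play is mixed.
Center is strictly dominated by Left (it gives the server strictly more in every row), so the receiver never plays it.
On the remaining 2×2 (Wide, Body vs Left, Right):
Let the server play Wide with probability p. Expected payoff against Left: (-3)p + 5(1−p) = −8p + 5; against Right: 4p + 1(1−p) = 3p + 1.
Setting these equal: −8p + 5 = 3p + 1 ⇒ −11p = -4 ⇒ p = 4/11, and the value is (-8)·(4/11) + 5 = 23/11.
For the receiver: with q = P(Left), equating Wide's and Body's payoffs gives −7q + 4 = 4q + 1 ⇒ q = 3/11.

23/11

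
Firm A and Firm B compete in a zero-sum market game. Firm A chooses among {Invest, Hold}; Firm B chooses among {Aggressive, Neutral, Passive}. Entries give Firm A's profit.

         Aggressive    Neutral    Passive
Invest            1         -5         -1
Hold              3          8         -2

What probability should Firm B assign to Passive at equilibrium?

Row minima: Invest → -5, Hold → -2; maximin = -2.
Column maxima: Aggressive → 3, Neutral → 8, Passive → -1; minimax = -1.
-2 ≠ -1, so there is no saddle point; optimal play is mixed.
Aggressive is strictly dominated by Passive (it gives Firm A strictly more in every row), so Firm B never plays it.
On the remaining 2×2 (Invest, Hold vs Neutral, Passive):
Let Firm A play Invest with probability p. Expected payoff against Neutral: (-5)p + 8(1−p) = −13p + 8; against Passive: (-1)p + (-2)(1−p) = p − 2.
Setting these equal: −13p + 8 = p − 2 ⇒ −14p = -10 ⇒ p = 5/7, and the value is (-13)·(5/7) + 8 = -9/7.
For Firm B: with q = P(Neutral), equating Invest's and Hold's payoffs gives −4q − 1 = 10q − 2 ⇒ q = 1/14.

13/14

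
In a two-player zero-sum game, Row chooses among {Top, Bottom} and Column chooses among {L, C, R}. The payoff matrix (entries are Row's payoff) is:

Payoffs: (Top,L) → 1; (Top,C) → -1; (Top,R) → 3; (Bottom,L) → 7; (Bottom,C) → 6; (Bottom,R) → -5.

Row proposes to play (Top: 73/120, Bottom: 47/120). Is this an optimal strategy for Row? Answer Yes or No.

Against L this mix gives (73/120)·1 + (47/120)·7 = 67/20.
Against C this mix gives (73/120)·(-1) + (47/120)·6 = 209/120.
Against R this mix gives (73/120)·3 + (47/120)·(-5) = -2/15.
Column will play R, holding Row to -2/15. Shifting weight toward the row that does better against R would raise this floor (the equalizing mix achieves 13/15 against both R and C), so the proposed strategy is not optimal.

No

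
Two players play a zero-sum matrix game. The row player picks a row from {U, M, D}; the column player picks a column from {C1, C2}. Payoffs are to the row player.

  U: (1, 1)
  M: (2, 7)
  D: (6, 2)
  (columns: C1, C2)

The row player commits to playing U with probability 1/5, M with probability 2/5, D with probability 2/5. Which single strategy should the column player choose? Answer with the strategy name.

If the column player plays C1, the row player's expected payoff is (1/5)·1 + (2/5)·2 + (2/5)·6 = 17/5.
If the column player plays C2, the row player's expected payoff is (1/5)·1 + (2/5)·7 + (2/5)·2 = 19/5.
The column player minimizes the row player's payoff; the smallest is 17/5, so the best response is C1.

C1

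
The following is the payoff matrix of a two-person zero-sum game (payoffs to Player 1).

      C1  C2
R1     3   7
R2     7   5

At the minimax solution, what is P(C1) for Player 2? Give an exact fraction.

Row minima: R1 → 3, R2 → 5; maximin = 5.
Column maxima: C1 → 7, C2 → 7; minimax = 7.
5 ≠ 7, so there is no saddle point; optimal play is mixed.
Let Player 1 play R1 with probability p. Expected payoff against C1: 3p + 7(1−p) = −4p + 7; against C2: 7p + 5(1−p) = 2p + 5.
Setting these equal: −4p + 7 = 2p + 5 ⇒ −6p = -2 ⇒ p = 1/3, and the value is (-4)·(1/3) + 7 = 17/3.
For Player 2: with q = P(C1), equating R1's and R2's payoffs gives −4q + 7 = 2q + 5 ⇒ q = 1/3.

1/3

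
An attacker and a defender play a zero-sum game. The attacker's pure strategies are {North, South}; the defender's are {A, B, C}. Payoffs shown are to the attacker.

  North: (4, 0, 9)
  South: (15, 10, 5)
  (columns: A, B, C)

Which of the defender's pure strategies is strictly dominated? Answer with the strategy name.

B holds the attacker's payoff strictly below A in every row: 0 < 4, 10 < 15.
So A is strictly dominated for the defender.

A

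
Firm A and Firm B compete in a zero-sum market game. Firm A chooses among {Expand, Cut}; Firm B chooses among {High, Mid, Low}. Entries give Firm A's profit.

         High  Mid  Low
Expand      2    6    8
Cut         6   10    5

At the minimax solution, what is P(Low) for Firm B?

Row minima: Expand → 2, Cut → 5; maximin = 5.
Column maxima: High → 6, Mid → 10, Low → 8; minimax = 6.
5 ≠ 6, so there is no saddle point; optimal play is mixed.
Mid is strictly dominated by High (it gives Firm A strictly more in every row), so Firm B never plays it.
On the remaining 2×2 (Expand, Cut vs High, Low):
Let Firm A play Expand with probability p. Expected payoff against High: 2p + 6(1−p) = −4p + 6; against Low: 8p + 5(1−p) = 3p + 5.
Setting these equal: −4p + 6 = 3p + 5 ⇒ −7p = -1 ⇒ p = 1/7, and the value is (-4)·(1/7) + 6 = 38/7.
For Firm B: with q = P(High), equating Expand's and Cut's payoffs gives −6q + 8 = q + 5 ⇒ q = 3/7.

4/7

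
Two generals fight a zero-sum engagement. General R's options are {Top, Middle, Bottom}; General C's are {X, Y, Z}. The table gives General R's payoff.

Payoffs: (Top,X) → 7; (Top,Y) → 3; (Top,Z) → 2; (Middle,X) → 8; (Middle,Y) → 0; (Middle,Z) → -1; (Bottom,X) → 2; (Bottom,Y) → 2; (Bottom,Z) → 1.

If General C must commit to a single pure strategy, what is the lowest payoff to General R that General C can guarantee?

Column maxima: X → 8, Y → 3, Z → 2.
The smallest of these is 2.

2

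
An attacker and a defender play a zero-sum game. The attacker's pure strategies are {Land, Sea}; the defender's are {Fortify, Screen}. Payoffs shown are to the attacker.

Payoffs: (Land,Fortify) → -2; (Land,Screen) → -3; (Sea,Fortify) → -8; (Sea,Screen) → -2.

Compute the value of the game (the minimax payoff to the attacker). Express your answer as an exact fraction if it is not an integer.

Row minima: Land → -3, Sea → -8; maximin = -3.
Column maxima: Fortify → -2, Screen → -2; minimax = -2.
-3 ≠ -2, so there is no saddle point; optimal play is mixed.
Let the attacker play Land with probability p. Expected payoff against Fortify: (-2)p + (-8)(1−p) = 6p − 8; against Screen: (-3)p + (-2)(1−p) = −p − 2.
Setting these equal: 6p − 8 = −p − 2 ⇒ 7p = 6 ⇒ p = 6/7, and the value is (6)·(6/7) − 8 = -20/7.
For the defender: with q = P(Fortify), equating Land's and Sea's payoffs gives q − 3 = −6q − 2 ⇒ q = 1/7.

-20/7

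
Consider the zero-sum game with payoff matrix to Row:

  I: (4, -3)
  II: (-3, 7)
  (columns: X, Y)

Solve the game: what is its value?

Row minima: I → -3, II → -3; maximin = -3.
Column maxima: X → 4, Y → 7; minimax = 4.
-3 ≠ 4, so there is no saddle point; optimal play is mixed.
Let Row play I with probability p. Expected payoff against X: 4p + (-3)(1−p) = 7p − 3; against Y: (-3)p + 7(1−p) = −10p + 7.
Setting these equal: 7p − 3 = −10p + 7 ⇒ 17p = 10 ⇒ p = 10/17, and the value is (7)·(10/17) − 3 = 19/17.
For Column: with q = P(X), equating I's and II's payoffs gives 7q − 3 = −10q + 7 ⇒ q = 10/17.

19/17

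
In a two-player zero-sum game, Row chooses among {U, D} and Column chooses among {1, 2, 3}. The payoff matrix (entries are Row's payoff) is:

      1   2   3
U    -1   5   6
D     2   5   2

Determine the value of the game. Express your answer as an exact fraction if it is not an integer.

Row minima: U → -1, D → 2; maximin = 2.
Column maxima: 1 → 2, 2 → 5, 3 → 6; minimax = 2.
Since maximin = minimax = 2, there is a saddle point and the value is 2.

2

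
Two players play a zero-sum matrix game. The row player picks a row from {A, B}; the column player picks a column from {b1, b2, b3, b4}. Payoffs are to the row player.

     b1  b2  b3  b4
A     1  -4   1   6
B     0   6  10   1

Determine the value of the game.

Row minima: A → -4, B → 0; maximin = 0.
Column maxima: b1 → 1, b2 → 6, b3 → 10, b4 → 6; minimax = 1.
0 ≠ 1, so there is no saddle point; optimal play is mixed.
b3 is strictly dominated by b2 (it gives the row player strictly more in every row), so the column player never plays it.
b4 is strictly dominated by b1 (it gives the row player strictly more in every row), so the column player never plays it.
On the remaining 2×2 (A, B vs b1, b2):
Let the row player play A with probability p. Expected payoff against b1: 1p + 0(1−p) = p; against b2: (-4)p + 6(1−p) = −10p + 6.
Setting these equal: p = −10p + 6 ⇒ 11p = 6 ⇒ p = 6/11, and the value is (1)·(6/11) = 6/11.
For the column player: with q = P(b1), equating A's and B's payoffs gives 5q − 4 = −6q + 6 ⇒ q = 10/11.

6/11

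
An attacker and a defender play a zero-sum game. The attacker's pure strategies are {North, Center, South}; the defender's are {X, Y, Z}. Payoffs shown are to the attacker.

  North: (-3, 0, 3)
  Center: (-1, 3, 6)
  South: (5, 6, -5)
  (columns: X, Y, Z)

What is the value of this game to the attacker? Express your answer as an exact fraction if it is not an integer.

Row minima: North → -3, Center → -1, South → -5; maximin = -1.
Column maxima: X → 5, Y → 6, Z → 6; minimax = 5.
-1 ≠ 5, so there is no saddle point; optimal play is mixed.
North is strictly dominated by Center, so the attacker never plays it.
Y is strictly dominated by X (it gives the attacker strictly more in every row), so the defender never plays it.
On the remaining 2×2 (Center, South vs X, Z):
Let the attacker play Center with probability p. Expected payoff against X: (-1)p + 5(1−p) = −6p + 5; against Z: 6p + (-5)(1−p) = 11p − 5.
Setting these equal: −6p + 5 = 11p − 5 ⇒ −17p = -10 ⇒ p = 10/17, and the value is (-6)·(10/17) + 5 = 25/17.
For the defender: with q = P(X), equating Center's and South's payoffs gives −7q + 6 = 10q − 5 ⇒ q = 11/17.

25/17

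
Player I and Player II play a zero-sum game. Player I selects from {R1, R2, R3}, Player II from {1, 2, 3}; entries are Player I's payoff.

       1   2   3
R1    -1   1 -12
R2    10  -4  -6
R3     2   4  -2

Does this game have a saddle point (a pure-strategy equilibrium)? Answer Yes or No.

Row minima: R1 → -12, R2 → -6, R3 → -2; maximin = -2.
Column maxima: 1 → 10, 2 → 4, 3 → -2; minimax = -2.
maximin = minimax = -2, so a saddle point exists.

Yes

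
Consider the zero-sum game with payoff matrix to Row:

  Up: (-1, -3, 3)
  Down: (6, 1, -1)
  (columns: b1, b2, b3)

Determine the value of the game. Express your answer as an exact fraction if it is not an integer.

0

Row minima: Up → -3, Down → -1; maximin = -1.
Column maxima: b1 → 6, b2 → 1, b3 → 3; minimax = 1.
-1 ≠ 1, so there is no saddle point; optimal play is mixed.
b1 is strictly dominated by b2 (it gives Row strictly more in every row), so Column never plays it.
On the remaining 2×2 (Up, Down vs b2, b3):
Let Row play Up with probability p. Expected payoff against b2: (-3)p + 1(1−p) = −4p + 1; against b3: 3p + (-1)(1−p) = 4p − 1.
Setting these equal: −4p + 1 = 4p − 1 ⇒ −8p = -2 ⇒ p = 1/4, and the value is (-4)·(1/4) + 1 = 0.
For Column: with q = P(b2), equating Up's and Down's payoffs gives −6q + 3 = 2q − 1 ⇒ q = 1/2.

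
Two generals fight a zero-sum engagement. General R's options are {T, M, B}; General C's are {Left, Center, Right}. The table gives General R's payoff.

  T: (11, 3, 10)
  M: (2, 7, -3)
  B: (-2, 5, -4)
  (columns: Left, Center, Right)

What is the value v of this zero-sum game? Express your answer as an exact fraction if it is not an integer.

Row minima: T → 3, M → -3, B → -4; maximin = 3.
Column maxima: Left → 11, Center → 7, Right → 10; minimax = 7.
3 ≠ 7, so there is no saddle point; optimal play is mixed.
B is strictly dominated by M, so General R never plays it.
Left is strictly dominated by Right (it gives General R strictly more in every row), so General C never plays it.
On the remaining 2×2 (T, M vs Center, Right):
Let General R play T with probability p. Expected payoff against Center: 3p + 7(1−p) = −4p + 7; against Right: 10p + (-3)(1−p) = 13p − 3.
Setting these equal: −4p + 7 = 13p − 3 ⇒ −17p = -10 ⇒ p = 10/17, and the value is (-4)·(10/17) + 7 = 79/17.
For General C: with q = P(Center), equating T's and M's payoffs gives −7q + 10 = 10q − 3 ⇒ q = 13/17.

79/17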